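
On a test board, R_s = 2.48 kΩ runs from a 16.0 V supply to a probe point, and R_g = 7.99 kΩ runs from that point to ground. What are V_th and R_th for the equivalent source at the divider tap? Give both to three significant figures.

V_th = 12.2 V, R_th = 1.89 kΩ

V_th is the open-circuit tap voltage: 16.0 × 7.99/(2.48 + 7.99) = 12.2 V.
With the supply zeroed, R_s and R_g appear in parallel from the tap: R_th = R_s‖R_g = (2.48 × 7.99)/10.47 = 1.89 kΩ.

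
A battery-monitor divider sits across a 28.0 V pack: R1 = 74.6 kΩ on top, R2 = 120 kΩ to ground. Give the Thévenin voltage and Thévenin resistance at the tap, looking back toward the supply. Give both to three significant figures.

V_th is the open-circuit tap voltage: 28.0 × 120/(74.6 + 120) = 17.3 V.
With the supply zeroed, R1 and R2 appear in parallel from the tap: R_th = R1‖R2 = (74.6 × 120)/194.6 = 46.0 kΩ.

V_th = 17.3 V, R_th = 46.0 kΩ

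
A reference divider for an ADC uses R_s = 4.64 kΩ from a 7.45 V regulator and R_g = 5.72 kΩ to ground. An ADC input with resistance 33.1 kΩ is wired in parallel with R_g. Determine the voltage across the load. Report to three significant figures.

V_out ≈ 3.82 V

The load sits in parallel with R_g: R_g‖R_L = (5.72 × 33.1) / (5.72 + 33.1) = 4.877 kΩ.
V_out = 7.45 × 4.877 / (4.64 + 4.877) = 7.45 × 4.877/9.517 = 3.82 V.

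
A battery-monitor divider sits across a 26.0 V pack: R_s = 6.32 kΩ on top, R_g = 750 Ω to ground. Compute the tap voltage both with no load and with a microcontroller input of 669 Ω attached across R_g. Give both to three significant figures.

Unloaded: 2.76 V; loaded: 1.38 V

Open-circuit: V = 26.0 × 750/(6320 + 750) = 2.76 V.
With the load, R_g becomes R_g‖R_L = 353.6 Ω, so V = 26.0 × 353.6/6674 = 1.38 V.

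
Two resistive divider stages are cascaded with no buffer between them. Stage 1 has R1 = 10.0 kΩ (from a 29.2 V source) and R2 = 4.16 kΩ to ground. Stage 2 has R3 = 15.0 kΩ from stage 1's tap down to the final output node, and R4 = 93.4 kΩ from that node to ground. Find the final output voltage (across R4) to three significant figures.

V_out ≈ 7.20 V

Stage 2 presents R3+R4 = 108.4 kΩ as a load on stage 1's tap.
Stage 1's lower leg becomes R2‖(R3+R4) = 4.006 kΩ, so V_mid = 29.2 × 4.006/14.01 = 8.352 V.
Stage 2 is itself unloaded: V_out = V_mid × R4/(R3+R4) = 8.352 × 93.4/108.4 = 7.20 V.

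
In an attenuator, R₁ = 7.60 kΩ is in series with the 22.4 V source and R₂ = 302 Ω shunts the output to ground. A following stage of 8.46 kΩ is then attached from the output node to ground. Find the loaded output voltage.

The load sits in parallel with R₂: R₂‖R_L = (302 × 8460) / (302 + 8460) = 291.6 Ω.
V_out = 22.4 × 291.6 / (7600 + 291.6) = 22.4 × 291.6/7892 = 0.828 V.

V_out ≈ 0.828 V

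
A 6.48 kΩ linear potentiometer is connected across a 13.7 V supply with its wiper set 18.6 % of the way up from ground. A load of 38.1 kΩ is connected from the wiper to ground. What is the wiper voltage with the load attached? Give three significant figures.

V ≈ 2.48 V

The wiper splits the pot into (1−α)R = 5.275 kΩ above and αR = 1.205 kΩ below.
Lower section ‖ load = 1.168 kΩ.
V_wiper = 13.7 × 1.168/(5.275 + 1.168) = 2.48 V.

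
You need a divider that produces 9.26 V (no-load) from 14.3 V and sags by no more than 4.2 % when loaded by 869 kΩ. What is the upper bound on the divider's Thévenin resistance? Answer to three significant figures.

Loading drop = R_th/(R_th + R_L) ≤ 0.0420, so R_th ≤ R_L · ε/(1−ε) = 869 kΩ × 0.0420/0.9580 = 38.1 kΩ.
(Any R1, R2 with R2/(R1+R2) = 0.648 and R1‖R2 ≤ 38.1 kΩ will meet the spec.)

R_th ≤ 38.1 kΩ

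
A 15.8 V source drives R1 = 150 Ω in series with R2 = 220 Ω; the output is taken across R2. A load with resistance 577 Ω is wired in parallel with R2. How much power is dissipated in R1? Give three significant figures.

Total resistance from the source is R1 + (R2‖R_L) = 309.3 Ω, so I = 15.8/309.3 Ω = 51.09 mA.
P = I²·R1 = (51.09 mA)² × 150 Ω = 391 mW.

P ≈ 391 mW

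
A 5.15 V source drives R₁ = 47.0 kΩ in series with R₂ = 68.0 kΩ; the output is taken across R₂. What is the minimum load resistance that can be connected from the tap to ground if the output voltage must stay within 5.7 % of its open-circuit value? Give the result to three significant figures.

R_L(min) ≈ 460 kΩ

Output resistance R_th = R₁‖R₂ = (47.0 × 68.0)/115.0 = 27.79 kΩ.
The fractional drop is R_th/(R_th + R_L); requiring this ≤ 0.0570 gives R_L ≥ R_th(1/0.0570 − 1) = 27.79 × 16.54 = 460 kΩ.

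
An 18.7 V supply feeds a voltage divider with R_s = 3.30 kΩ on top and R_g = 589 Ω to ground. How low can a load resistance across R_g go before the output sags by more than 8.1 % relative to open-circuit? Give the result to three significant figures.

R_L(min) ≈ 5.67 kΩ

Output resistance R_th = R_s‖R_g = (3300 × 589)/3889 = 499.8 Ω.
The fractional drop is R_th/(R_th + R_L); requiring this ≤ 0.0810 gives R_L ≥ R_th(1/0.0810 − 1) = 499.8 × 11.35 = 5.67 kΩ.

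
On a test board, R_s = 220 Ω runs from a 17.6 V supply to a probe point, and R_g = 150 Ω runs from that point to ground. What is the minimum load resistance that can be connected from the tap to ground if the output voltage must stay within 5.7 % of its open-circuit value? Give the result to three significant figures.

R_L(min) ≈ 1.48 kΩ

Output resistance R_th = R_s‖R_g = (220 × 150)/370.0 = 89.19 Ω.
The fractional drop is R_th/(R_th + R_L); requiring this ≤ 0.0570 gives R_L ≥ R_th(1/0.0570 − 1) = 89.19 × 16.54 = 1.48 kΩ.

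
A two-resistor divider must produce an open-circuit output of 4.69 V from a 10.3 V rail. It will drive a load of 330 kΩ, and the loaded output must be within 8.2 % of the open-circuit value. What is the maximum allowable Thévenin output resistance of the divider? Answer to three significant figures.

Loading drop = R_th/(R_th + R_L) ≤ 0.0820, so R_th ≤ R_L · ε/(1−ε) = 330 kΩ × 0.0820/0.9180 = 29.5 kΩ.
(Any R1, R2 with R2/(R1+R2) = 0.455 and R1‖R2 ≤ 29.5 kΩ will meet the spec.)

R_th ≤ 29.5 kΩ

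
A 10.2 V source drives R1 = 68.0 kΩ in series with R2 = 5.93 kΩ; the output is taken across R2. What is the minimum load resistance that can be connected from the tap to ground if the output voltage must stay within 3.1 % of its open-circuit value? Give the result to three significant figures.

Output resistance R_th = R1‖R2 = (68.0 × 5.93)/73.93 = 5.454 kΩ.
The fractional drop is R_th/(R_th + R_L); requiring this ≤ 0.0310 gives R_L ≥ R_th(1/0.0310 − 1) = 5.454 × 31.26 = 170 kΩ.

R_L(min) ≈ 170 kΩ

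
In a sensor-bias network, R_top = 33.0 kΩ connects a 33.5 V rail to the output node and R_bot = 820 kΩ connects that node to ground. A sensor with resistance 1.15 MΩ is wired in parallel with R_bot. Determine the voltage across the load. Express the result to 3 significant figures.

The load sits in parallel with R_bot: R_bot‖R_L = (820 × 1150) / (820 + 1150) = 478.7 kΩ.
V_out = 33.5 × 478.7 / (33.0 + 478.7) = 33.5 × 478.7/511.7 = 31.3 V.

V_out ≈ 31.3 V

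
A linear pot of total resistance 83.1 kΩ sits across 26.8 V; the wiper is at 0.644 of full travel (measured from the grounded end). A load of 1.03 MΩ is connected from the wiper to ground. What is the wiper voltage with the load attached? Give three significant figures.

The wiper splits the pot into (1−α)R = 29.58 kΩ above and αR = 53.52 kΩ below.
Lower section ‖ load = 50.87 kΩ.
V_wiper = 26.8 × 50.87/(29.58 + 50.87) = 16.9 V.

V ≈ 16.9 V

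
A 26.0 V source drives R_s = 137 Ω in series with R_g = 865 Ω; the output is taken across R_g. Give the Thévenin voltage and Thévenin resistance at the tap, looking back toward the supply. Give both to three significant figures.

V_th = 22.4 V, R_th = 118 Ω

V_th is the open-circuit tap voltage: 26.0 × 865/(137 + 865) = 22.4 V.
With the supply zeroed, R_s and R_g appear in parallel from the tap: R_th = R_s‖R_g = (137 × 865)/1002 = 118 Ω.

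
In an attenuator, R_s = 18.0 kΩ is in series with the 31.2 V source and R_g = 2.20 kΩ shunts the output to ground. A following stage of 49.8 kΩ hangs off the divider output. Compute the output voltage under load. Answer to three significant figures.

The load sits in parallel with R_g: R_g‖R_L = (2.20 × 49.8) / (2.20 + 49.8) = 2.107 kΩ.
V_out = 31.2 × 2.107 / (18.0 + 2.107) = 31.2 × 2.107/20.11 = 3.27 V.
(Unloaded it would have been 3.40 V.)

V_out ≈ 3.27 V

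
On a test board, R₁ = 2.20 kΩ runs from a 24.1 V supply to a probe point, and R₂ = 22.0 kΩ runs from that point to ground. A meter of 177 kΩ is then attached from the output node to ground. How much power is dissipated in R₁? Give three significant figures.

P ≈ 2.70 mW

Total resistance from the source is R₁ + (R₂‖R_L) = 21.77 kΩ, so I = 24.1/21.77 kΩ = 1.107 mA.
P = I²·R₁ = (1.107 mA)² × 2.20 kΩ = 2.70 mW.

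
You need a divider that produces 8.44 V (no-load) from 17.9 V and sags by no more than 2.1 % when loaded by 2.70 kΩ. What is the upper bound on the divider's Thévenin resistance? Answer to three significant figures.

Loading drop = R_th/(R_th + R_L) ≤ 0.0210, so R_th ≤ R_L · ε/(1−ε) = 2.70 kΩ × 0.0210/0.9790 = 57.9 Ω.
(Any R1, R2 with R2/(R1+R2) = 0.472 and R1‖R2 ≤ 57.9 Ω will meet the spec.)

R_th ≤ 57.9 Ω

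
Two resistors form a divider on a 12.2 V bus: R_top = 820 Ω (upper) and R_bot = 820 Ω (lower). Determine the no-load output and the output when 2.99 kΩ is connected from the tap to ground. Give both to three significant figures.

Open-circuit: V = 12.2 × 820/(820 + 820) = 6.10 V.
With the load, R_bot becomes R_bot‖R_L = 643.5 Ω, so V = 12.2 × 643.5/1464 = 5.36 V.

Unloaded: 6.10 V; loaded: 5.36 V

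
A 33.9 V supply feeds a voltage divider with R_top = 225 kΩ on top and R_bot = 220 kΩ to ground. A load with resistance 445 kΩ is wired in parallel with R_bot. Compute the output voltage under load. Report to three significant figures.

V_out ≈ 13.4 V

The load sits in parallel with R_bot: R_bot‖R_L = (220 × 445) / (220 + 445) = 147.2 kΩ.
V_out = 33.9 × 147.2 / (225 + 147.2) = 33.9 × 147.2/372.2 = 13.4 V.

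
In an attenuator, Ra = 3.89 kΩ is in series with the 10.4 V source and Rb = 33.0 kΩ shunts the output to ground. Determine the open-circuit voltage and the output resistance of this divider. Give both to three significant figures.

V_th is the open-circuit tap voltage: 10.4 × 33.0/(3.89 + 33.0) = 9.30 V.
With the supply zeroed, Ra and Rb appear in parallel from the tap: R_th = Ra‖Rb = (3.89 × 33.0)/36.89 = 3.48 kΩ.

V_th = 9.30 V, R_th = 3.48 kΩ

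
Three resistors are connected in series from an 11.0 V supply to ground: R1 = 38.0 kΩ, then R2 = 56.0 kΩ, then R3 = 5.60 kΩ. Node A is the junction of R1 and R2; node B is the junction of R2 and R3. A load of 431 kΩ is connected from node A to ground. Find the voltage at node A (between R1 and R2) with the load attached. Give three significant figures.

Below node A the series string R2+R3 = 61.60 kΩ sits in parallel with the 431 kΩ load: 53.90 kΩ.
V_A = 11.0 × 53.90/(38.0 + 53.90) = 6.45 V.

V ≈ 6.45 V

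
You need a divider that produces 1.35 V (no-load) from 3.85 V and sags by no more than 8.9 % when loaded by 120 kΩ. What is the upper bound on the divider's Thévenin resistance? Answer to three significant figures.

R_th ≤ 11.7 kΩ

Loading drop = R_th/(R_th + R_L) ≤ 0.0890, so R_th ≤ R_L · ε/(1−ε) = 120 kΩ × 0.0890/0.9110 = 11.7 kΩ.
(Any R1, R2 with R2/(R1+R2) = 0.351 and R1‖R2 ≤ 11.7 kΩ will meet the spec.)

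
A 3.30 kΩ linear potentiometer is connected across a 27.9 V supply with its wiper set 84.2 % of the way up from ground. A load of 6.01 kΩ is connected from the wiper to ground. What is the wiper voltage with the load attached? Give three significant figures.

V ≈ 21.9 V

The wiper splits the pot into (1−α)R = 521.4 Ω above and αR = 2779 Ω below.
Lower section ‖ load = 1900 Ω.
V_wiper = 27.9 × 1900/(521.4 + 1900) = 21.9 V.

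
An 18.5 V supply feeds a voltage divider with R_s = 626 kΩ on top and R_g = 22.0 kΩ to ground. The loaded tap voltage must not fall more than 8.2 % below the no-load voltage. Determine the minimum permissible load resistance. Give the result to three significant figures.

Output resistance R_th = R_s‖R_g = (626 × 22.0)/648.0 = 21.25 kΩ.
The fractional drop is R_th/(R_th + R_L); requiring this ≤ 0.0820 gives R_L ≥ R_th(1/0.0820 − 1) = 21.25 × 11.20 = 238 kΩ.

R_L(min) ≈ 238 kΩ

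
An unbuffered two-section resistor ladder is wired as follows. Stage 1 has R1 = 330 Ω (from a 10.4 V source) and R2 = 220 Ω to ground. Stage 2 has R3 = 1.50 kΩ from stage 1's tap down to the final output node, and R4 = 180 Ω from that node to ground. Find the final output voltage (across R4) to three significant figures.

Stage 2 presents R3+R4 = 1680 Ω as a load on stage 1's tap.
Stage 1's lower leg becomes R2‖(R3+R4) = 194.5 Ω, so V_mid = 10.4 × 194.5/524.5 = 3.857 V.
Stage 2 is itself unloaded: V_out = V_mid × R4/(R3+R4) = 3.857 × 180/1680 = 0.413 V.

V_out ≈ 0.413 V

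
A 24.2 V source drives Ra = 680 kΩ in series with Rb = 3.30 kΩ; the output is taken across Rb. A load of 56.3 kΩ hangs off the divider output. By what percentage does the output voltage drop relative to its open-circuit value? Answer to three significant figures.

5.51 %

The divider's output (Thévenin) resistance is Ra‖Rb = 3.284 kΩ.
Fractional drop under load = R_th/(R_th + R_L) = 3.284 / (3.284 + 56.3) = 0.05512.
So the output falls by 5.51 %.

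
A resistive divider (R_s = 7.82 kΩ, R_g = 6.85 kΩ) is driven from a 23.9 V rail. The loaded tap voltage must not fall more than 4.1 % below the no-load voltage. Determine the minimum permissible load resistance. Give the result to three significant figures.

R_L(min) ≈ 85.4 kΩ

Output resistance R_th = R_s‖R_g = (7.82 × 6.85)/14.67 = 3.651 kΩ.
The fractional drop is R_th/(R_th + R_L); requiring this ≤ 0.0410 gives R_L ≥ R_th(1/0.0410 − 1) = 3.651 × 23.39 = 85.4 kΩ.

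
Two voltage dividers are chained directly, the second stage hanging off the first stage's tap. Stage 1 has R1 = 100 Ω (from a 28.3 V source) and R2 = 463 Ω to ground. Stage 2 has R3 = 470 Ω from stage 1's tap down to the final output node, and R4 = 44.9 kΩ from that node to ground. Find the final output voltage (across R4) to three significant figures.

V_out ≈ 23.0 V

Stage 2 presents R3+R4 = 45370 Ω as a load on stage 1's tap.
Stage 1's lower leg becomes R2‖(R3+R4) = 458.3 Ω, so V_mid = 28.3 × 458.3/558.3 = 23.23 V.
Stage 2 is itself unloaded: V_out = V_mid × R4/(R3+R4) = 23.23 × 44900/45370 = 23.0 V.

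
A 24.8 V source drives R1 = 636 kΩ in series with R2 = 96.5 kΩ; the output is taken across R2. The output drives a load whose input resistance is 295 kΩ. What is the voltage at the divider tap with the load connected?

The load sits in parallel with R2: R2‖R_L = (96.5 × 295) / (96.5 + 295) = 72.71 kΩ.
V_out = 24.8 × 72.71 / (636 + 72.71) = 24.8 × 72.71/708.7 = 2.54 V.
(Unloaded it would have been 3.27 V.)

V_out ≈ 2.54 V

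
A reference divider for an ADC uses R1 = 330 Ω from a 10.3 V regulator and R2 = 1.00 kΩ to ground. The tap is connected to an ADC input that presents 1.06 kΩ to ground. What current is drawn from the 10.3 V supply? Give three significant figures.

R2‖R_L = 514.6 Ω, so the source sees R1 + R2‖R_L = 844.6 Ω.
I = 10.3 V / 844.6 Ω = 12.2 mA.

I ≈ 12.2 mA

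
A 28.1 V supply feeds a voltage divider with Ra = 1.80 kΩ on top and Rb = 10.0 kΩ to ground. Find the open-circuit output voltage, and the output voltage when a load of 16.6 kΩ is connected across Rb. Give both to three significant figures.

Unloaded: 23.8 V; loaded: 21.8 V

Open-circuit: V = 28.1 × 10.0/(1.80 + 10.0) = 23.8 V.
With the load, Rb becomes Rb‖R_L = 6.241 kΩ, so V = 28.1 × 6.241/8.041 = 21.8 V.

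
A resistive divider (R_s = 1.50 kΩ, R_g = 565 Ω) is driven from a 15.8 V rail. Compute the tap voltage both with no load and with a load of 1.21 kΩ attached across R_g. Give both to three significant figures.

Unloaded: 4.32 V; loaded: 3.23 V

Open-circuit: V = 15.8 × 565/(1500 + 565) = 4.32 V.
With the load, R_g becomes R_g‖R_L = 385.2 Ω, so V = 15.8 × 385.2/1885 = 3.23 V.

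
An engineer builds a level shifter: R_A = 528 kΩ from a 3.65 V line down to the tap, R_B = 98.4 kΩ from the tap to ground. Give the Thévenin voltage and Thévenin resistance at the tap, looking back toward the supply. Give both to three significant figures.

V_th is the open-circuit tap voltage: 3.65 × 98.4/(528 + 98.4) = 0.573 V.
With the supply zeroed, R_A and R_B appear in parallel from the tap: R_th = R_A‖R_B = (528 × 98.4)/626.4 = 82.9 kΩ.

V_th = 0.573 V, R_th = 82.9 kΩ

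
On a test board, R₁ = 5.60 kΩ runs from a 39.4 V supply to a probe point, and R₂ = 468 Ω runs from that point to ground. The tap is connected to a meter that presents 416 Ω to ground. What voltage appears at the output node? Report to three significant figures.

V_out ≈ 1.49 V

The load sits in parallel with R₂: R₂‖R_L = (468 × 416) / (468 + 416) = 220.2 Ω.
V_out = 39.4 × 220.2 / (5600 + 220.2) = 39.4 × 220.2/5820 = 1.49 V.
(Unloaded it would have been 3.04 V.)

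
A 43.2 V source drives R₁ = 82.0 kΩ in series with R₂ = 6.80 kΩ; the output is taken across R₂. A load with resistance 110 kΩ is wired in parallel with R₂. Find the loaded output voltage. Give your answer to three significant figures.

The load sits in parallel with R₂: R₂‖R_L = (6.80 × 110) / (6.80 + 110) = 6.404 kΩ.
V_out = 43.2 × 6.404 / (82.0 + 6.404) = 43.2 × 6.404/88.40 = 3.13 V.

V_out ≈ 3.13 V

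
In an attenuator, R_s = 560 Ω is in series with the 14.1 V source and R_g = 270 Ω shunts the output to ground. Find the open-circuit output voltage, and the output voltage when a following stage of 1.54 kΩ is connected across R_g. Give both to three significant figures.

Open-circuit: V = 14.1 × 270/(560 + 270) = 4.59 V.
With the load, R_g becomes R_g‖R_L = 229.7 Ω, so V = 14.1 × 229.7/789.7 = 4.10 V.

Unloaded: 4.59 V; loaded: 4.10 V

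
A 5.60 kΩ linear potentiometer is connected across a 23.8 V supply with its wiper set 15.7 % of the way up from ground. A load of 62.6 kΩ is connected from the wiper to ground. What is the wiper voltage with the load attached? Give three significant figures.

V ≈ 3.69 V

The wiper splits the pot into (1−α)R = 4721 Ω above and αR = 879.2 Ω below.
Lower section ‖ load = 867.0 Ω.
V_wiper = 23.8 × 867.0/(4721 + 867.0) = 3.69 V.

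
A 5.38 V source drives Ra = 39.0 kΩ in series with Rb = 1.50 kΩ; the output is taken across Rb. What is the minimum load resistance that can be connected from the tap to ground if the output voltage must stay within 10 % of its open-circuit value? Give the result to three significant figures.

R_L(min) ≈ 13.0 kΩ

Output resistance R_th = Ra‖Rb = (39.0 × 1.50)/40.50 = 1.444 kΩ.
The fractional drop is R_th/(R_th + R_L); requiring this ≤ 0.100 gives R_L ≥ R_th(1/0.100 − 1) = 1.444 × 9.000 = 13.0 kΩ.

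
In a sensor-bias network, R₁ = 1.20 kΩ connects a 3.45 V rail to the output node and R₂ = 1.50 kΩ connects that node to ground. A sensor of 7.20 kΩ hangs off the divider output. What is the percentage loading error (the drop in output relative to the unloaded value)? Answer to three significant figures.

8.47 %

The divider's output (Thévenin) resistance is R₁‖R₂ = 0.6667 kΩ.
Fractional drop under load = R_th/(R_th + R_L) = 0.6667 / (0.6667 + 7.20) = 0.08475.
So the output falls by 8.47 %.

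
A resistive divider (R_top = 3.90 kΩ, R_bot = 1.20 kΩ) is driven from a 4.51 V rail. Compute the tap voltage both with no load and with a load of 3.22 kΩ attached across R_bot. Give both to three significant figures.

Unloaded: 1.06 V; loaded: 0.826 V

Open-circuit: V = 4.51 × 1.20/(3.90 + 1.20) = 1.06 V.
With the load, R_bot becomes R_bot‖R_L = 0.8742 kΩ, so V = 4.51 × 0.8742/4.774 = 0.826 V.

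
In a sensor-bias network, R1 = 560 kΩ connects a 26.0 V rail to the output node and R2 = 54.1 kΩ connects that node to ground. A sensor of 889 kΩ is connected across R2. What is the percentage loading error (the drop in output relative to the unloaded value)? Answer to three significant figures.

5.26 %

The divider's output (Thévenin) resistance is R1‖R2 = 49.33 kΩ.
Fractional drop under load = R_th/(R_th + R_L) = 49.33 / (49.33 + 889) = 0.05258.
So the output falls by 5.26 %.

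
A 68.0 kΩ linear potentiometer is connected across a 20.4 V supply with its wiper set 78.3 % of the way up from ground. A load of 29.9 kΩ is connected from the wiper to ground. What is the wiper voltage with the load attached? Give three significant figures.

V ≈ 11.5 V

The wiper splits the pot into (1−α)R = 14.76 kΩ above and αR = 53.24 kΩ below.
Lower section ‖ load = 19.15 kΩ.
V_wiper = 20.4 × 19.15/(14.76 + 19.15) = 11.5 V.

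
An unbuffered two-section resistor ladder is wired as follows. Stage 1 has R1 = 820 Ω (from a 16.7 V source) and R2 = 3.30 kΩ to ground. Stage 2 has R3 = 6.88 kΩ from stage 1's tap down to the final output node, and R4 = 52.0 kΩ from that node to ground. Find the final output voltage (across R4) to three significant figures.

V_out ≈ 11.7 V

Stage 2 presents R3+R4 = 58880 Ω as a load on stage 1's tap.
Stage 1's lower leg becomes R2‖(R3+R4) = 3125 Ω, so V_mid = 16.7 × 3125/3945 = 13.23 V.
Stage 2 is itself unloaded: V_out = V_mid × R4/(R3+R4) = 13.23 × 52000/58880 = 11.7 V.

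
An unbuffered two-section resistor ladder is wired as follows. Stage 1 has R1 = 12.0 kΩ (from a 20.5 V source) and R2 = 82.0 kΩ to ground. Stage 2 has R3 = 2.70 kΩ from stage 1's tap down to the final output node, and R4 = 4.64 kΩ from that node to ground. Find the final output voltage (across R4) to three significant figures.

Stage 2 presents R3+R4 = 7.340 kΩ as a load on stage 1's tap.
Stage 1's lower leg becomes R2‖(R3+R4) = 6.737 kΩ, so V_mid = 20.5 × 6.737/18.74 = 7.371 V.
Stage 2 is itself unloaded: V_out = V_mid × R4/(R3+R4) = 7.371 × 4.64/7.340 = 4.66 V.

V_out ≈ 4.66 V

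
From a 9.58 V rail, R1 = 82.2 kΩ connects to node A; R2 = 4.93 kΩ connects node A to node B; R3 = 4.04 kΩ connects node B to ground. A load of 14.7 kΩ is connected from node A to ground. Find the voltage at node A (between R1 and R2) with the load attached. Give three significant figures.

Below node A the series string R2+R3 = 8.970 kΩ sits in parallel with the 14.7 kΩ load: 5.571 kΩ.
V_A = 9.58 × 5.571/(82.2 + 5.571) = 0.608 V.

V ≈ 0.608 V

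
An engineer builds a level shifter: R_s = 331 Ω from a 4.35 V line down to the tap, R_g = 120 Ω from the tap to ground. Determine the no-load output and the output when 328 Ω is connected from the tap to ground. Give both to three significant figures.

Open-circuit: V = 4.35 × 120/(331 + 120) = 1.16 V.
With the load, R_g becomes R_g‖R_L = 87.86 Ω, so V = 4.35 × 87.86/418.9 = 0.912 V.

Unloaded: 1.16 V; loaded: 0.912 V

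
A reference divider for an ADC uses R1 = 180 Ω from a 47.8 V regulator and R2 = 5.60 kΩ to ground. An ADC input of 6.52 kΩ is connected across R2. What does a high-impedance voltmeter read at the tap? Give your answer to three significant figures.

The load sits in parallel with R2: R2‖R_L = (5600 × 6520) / (5600 + 6520) = 3013 Ω.
V_out = 47.8 × 3013 / (180 + 3013) = 47.8 × 3013/3193 = 45.1 V.

V_out ≈ 45.1 V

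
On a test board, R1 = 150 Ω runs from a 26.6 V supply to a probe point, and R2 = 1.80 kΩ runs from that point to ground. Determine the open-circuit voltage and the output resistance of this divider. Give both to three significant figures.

V_th = 24.6 V, R_th = 138 Ω

V_th is the open-circuit tap voltage: 26.6 × 1800/(150 + 1800) = 24.6 V.
With the supply zeroed, R1 and R2 appear in parallel from the tap: R_th = R1‖R2 = (150 × 1800)/1950 = 138 Ω.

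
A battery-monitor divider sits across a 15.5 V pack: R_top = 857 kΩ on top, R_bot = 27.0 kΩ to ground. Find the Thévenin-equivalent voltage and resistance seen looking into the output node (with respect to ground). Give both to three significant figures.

V_th = 0.473 V, R_th = 26.2 kΩ

V_th is the open-circuit tap voltage: 15.5 × 27.0/(857 + 27.0) = 0.473 V.
With the supply zeroed, R_top and R_bot appear in parallel from the tap: R_th = R_top‖R_bot = (857 × 27.0)/884.0 = 26.2 kΩ.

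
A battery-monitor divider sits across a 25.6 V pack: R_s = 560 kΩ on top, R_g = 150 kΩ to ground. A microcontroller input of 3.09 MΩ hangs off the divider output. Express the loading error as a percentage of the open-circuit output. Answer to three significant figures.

3.69 %

The divider's output (Thévenin) resistance is R_s‖R_g = 118.3 kΩ.
Fractional drop under load = R_th/(R_th + R_L) = 118.3 / (118.3 + 3090) = 0.03688.
So the output falls by 3.69 %.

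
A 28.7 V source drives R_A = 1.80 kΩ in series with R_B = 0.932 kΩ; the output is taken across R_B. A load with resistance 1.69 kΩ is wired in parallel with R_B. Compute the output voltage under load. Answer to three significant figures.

The load sits in parallel with R_B: R_B‖R_L = (932 × 1690) / (932 + 1690) = 600.7 Ω.
V_out = 28.7 × 600.7 / (1800 + 600.7) = 28.7 × 600.7/2401 = 7.18 V.

V_out ≈ 7.18 V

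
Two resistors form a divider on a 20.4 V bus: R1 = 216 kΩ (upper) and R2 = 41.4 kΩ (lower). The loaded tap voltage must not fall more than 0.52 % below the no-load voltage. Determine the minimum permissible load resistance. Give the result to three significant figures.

R_L(min) ≈ 6.65 MΩ

Output resistance R_th = R1‖R2 = (216 × 41.4)/257.4 = 34.74 kΩ.
The fractional drop is R_th/(R_th + R_L); requiring this ≤ 0.00520 gives R_L ≥ R_th(1/0.00520 − 1) = 34.74 × 191.3 = 6.65 MΩ.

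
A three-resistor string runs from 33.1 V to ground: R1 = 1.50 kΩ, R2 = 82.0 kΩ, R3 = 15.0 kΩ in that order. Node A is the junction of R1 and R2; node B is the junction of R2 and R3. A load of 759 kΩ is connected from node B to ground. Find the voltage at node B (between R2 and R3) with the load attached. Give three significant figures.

V ≈ 4.96 V

At node B, R3 is in parallel with the load: R3‖R_L = 14.71 kΩ.
Below node A the resistance is R2 + (R3‖R_L) = 96.71 kΩ, so V_A = 33.1 × 96.71/98.21 = 32.59 V.
Then V_B = V_A × (R3‖R_L)/(R2 + R3‖R_L) = 32.59 × 14.71/96.71 = 4.96 V.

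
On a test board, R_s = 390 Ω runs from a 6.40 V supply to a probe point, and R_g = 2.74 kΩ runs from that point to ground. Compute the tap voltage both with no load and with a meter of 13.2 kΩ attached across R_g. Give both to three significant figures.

Open-circuit: V = 6.40 × 2740/(390 + 2740) = 5.60 V.
With the load, R_g becomes R_g‖R_L = 2269 Ω, so V = 6.40 × 2269/2659 = 5.46 V.

Unloaded: 5.60 V; loaded: 5.46 V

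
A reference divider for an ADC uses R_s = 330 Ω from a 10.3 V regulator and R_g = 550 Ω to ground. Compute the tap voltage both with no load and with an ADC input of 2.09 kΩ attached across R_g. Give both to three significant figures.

Unloaded: 6.44 V; loaded: 5.86 V

Open-circuit: V = 10.3 × 550/(330 + 550) = 6.44 V.
With the load, R_g becomes R_g‖R_L = 435.4 Ω, so V = 10.3 × 435.4/765.4 = 5.86 V.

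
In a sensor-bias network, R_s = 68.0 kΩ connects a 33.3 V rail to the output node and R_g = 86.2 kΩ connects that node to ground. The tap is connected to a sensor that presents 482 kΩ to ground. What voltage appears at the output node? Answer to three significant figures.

V_out ≈ 17.3 V

The load sits in parallel with R_g: R_g‖R_L = (86.2 × 482) / (86.2 + 482) = 73.12 kΩ.
V_out = 33.3 × 73.12 / (68.0 + 73.12) = 33.3 × 73.12/141.1 = 17.3 V.
(Unloaded it would have been 18.6 V.)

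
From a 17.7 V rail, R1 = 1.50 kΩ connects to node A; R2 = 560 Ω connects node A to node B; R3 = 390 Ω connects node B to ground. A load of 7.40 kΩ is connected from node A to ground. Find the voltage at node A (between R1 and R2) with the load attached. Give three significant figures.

Below node A the series string R2+R3 = 950.0 Ω sits in parallel with the 7400 Ω load: 841.9 Ω.
V_A = 17.7 × 841.9/(1500 + 841.9) = 6.36 V.

V ≈ 6.36 V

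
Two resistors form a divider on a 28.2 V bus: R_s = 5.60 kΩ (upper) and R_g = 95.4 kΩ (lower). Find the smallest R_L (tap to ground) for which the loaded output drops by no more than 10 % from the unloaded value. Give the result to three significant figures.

R_L(min) ≈ 47.6 kΩ

Output resistance R_th = R_s‖R_g = (5.60 × 95.4)/101.0 = 5.290 kΩ.
The fractional drop is R_th/(R_th + R_L); requiring this ≤ 0.100 gives R_L ≥ R_th(1/0.100 − 1) = 5.290 × 9.000 = 47.6 kΩ.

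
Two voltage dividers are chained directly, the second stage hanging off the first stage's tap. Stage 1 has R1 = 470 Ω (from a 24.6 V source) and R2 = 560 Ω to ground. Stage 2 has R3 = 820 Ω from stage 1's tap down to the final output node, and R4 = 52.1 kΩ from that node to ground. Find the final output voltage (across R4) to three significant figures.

V_out ≈ 13.1 V

Stage 2 presents R3+R4 = 52920 Ω as a load on stage 1's tap.
Stage 1's lower leg becomes R2‖(R3+R4) = 554.1 Ω, so V_mid = 24.6 × 554.1/1024 = 13.31 V.
Stage 2 is itself unloaded: V_out = V_mid × R4/(R3+R4) = 13.31 × 52100/52920 = 13.1 V.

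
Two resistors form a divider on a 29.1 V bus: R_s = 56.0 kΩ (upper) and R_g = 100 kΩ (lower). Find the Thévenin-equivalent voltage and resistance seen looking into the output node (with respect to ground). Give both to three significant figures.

V_th is the open-circuit tap voltage: 29.1 × 100/(56.0 + 100) = 18.7 V.
With the supply zeroed, R_s and R_g appear in parallel from the tap: R_th = R_s‖R_g = (56.0 × 100)/156.0 = 35.9 kΩ.

V_th = 18.7 V, R_th = 35.9 kΩ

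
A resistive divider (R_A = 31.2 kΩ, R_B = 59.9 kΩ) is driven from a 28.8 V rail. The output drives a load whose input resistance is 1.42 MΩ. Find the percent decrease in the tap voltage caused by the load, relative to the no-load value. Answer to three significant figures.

1.42 %

The divider's output (Thévenin) resistance is R_A‖R_B = 20.51 kΩ.
Fractional drop under load = R_th/(R_th + R_L) = 20.51 / (20.51 + 1420) = 0.01424.
So the output falls by 1.42 %.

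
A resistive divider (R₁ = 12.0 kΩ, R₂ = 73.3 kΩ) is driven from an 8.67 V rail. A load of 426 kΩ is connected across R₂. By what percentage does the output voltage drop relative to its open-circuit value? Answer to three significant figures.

2.36 %

The divider's output (Thévenin) resistance is R₁‖R₂ = 10.31 kΩ.
Fractional drop under load = R_th/(R_th + R_L) = 10.31 / (10.31 + 426) = 0.02363.
So the output falls by 2.36 %.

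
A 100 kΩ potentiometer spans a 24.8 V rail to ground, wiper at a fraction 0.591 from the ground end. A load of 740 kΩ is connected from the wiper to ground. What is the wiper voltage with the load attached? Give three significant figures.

V ≈ 14.2 V

The wiper splits the pot into (1−α)R = 40.90 kΩ above and αR = 59.10 kΩ below.
Lower section ‖ load = 54.73 kΩ.
V_wiper = 24.8 × 54.73/(40.90 + 54.73) = 14.2 V.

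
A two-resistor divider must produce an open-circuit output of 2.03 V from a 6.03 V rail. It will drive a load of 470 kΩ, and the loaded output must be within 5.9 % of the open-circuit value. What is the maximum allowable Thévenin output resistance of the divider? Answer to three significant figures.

Loading drop = R_th/(R_th + R_L) ≤ 0.0590, so R_th ≤ R_L · ε/(1−ε) = 470 kΩ × 0.0590/0.9410 = 29.5 kΩ.
(Any R1, R2 with R2/(R1+R2) = 0.337 and R1‖R2 ≤ 29.5 kΩ will meet the spec.)

R_th ≤ 29.5 kΩ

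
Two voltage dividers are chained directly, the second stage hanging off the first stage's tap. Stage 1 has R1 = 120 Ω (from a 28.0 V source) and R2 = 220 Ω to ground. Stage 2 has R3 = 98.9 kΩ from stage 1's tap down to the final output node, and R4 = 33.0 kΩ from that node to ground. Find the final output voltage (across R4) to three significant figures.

V_out ≈ 4.53 V

Stage 2 presents R3+R4 = 131900 Ω as a load on stage 1's tap.
Stage 1's lower leg becomes R2‖(R3+R4) = 219.6 Ω, so V_mid = 28.0 × 219.6/339.6 = 18.11 V.
Stage 2 is itself unloaded: V_out = V_mid × R4/(R3+R4) = 18.11 × 33000/131900 = 4.53 V.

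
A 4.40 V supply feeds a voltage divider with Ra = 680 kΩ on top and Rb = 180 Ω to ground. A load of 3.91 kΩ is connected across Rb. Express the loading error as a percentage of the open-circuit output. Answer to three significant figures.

The divider's output (Thévenin) resistance is Ra‖Rb = 180.0 Ω.
Fractional drop under load = R_th/(R_th + R_L) = 180.0 / (180.0 + 3910) = 0.04400.
So the output falls by 4.40 %.

4.40 %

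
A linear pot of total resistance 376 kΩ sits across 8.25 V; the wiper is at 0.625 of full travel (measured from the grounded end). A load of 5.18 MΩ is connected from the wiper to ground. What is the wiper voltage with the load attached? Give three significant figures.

V ≈ 5.07 V

The wiper splits the pot into (1−α)R = 141.0 kΩ above and αR = 235.0 kΩ below.
Lower section ‖ load = 224.8 kΩ.
V_wiper = 8.25 × 224.8/(141.0 + 224.8) = 5.07 V.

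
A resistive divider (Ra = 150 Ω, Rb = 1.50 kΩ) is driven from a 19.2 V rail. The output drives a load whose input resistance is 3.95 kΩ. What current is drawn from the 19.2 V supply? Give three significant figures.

I ≈ 15.5 mA

Rb‖R_L = 1087 Ω, so the source sees Ra + Rb‖R_L = 1237 Ω.
I = 19.2 V / 1237 Ω = 15.5 mA.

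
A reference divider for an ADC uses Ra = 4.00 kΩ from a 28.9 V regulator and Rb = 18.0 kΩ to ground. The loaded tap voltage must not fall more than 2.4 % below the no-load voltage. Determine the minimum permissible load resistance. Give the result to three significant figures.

Output resistance R_th = Ra‖Rb = (4.00 × 18.0)/22.00 = 3.273 kΩ.
The fractional drop is R_th/(R_th + R_L); requiring this ≤ 0.0240 gives R_L ≥ R_th(1/0.0240 − 1) = 3.273 × 40.67 = 133 kΩ.

R_L(min) ≈ 133 kΩ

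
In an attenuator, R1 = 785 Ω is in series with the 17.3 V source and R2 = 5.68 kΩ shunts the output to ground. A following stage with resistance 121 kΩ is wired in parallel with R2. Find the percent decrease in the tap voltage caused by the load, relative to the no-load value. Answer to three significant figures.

0.567 %

The divider's output (Thévenin) resistance is R1‖R2 = 689.7 Ω.
Fractional drop under load = R_th/(R_th + R_L) = 689.7 / (689.7 + 121000) = 0.005668.
So the output falls by 0.567 %.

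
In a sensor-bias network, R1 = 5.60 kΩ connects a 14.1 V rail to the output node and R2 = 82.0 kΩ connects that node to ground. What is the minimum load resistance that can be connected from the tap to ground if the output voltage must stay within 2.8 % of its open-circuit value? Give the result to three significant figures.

Output resistance R_th = R1‖R2 = (5.60 × 82.0)/87.60 = 5.242 kΩ.
The fractional drop is R_th/(R_th + R_L); requiring this ≤ 0.0280 gives R_L ≥ R_th(1/0.0280 − 1) = 5.242 × 34.71 = 182 kΩ.

R_L(min) ≈ 182 kΩ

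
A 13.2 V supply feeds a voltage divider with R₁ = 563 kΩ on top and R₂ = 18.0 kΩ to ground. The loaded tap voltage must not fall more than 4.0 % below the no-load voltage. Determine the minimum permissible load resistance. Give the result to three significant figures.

Output resistance R_th = R₁‖R₂ = (563 × 18.0)/581.0 = 17.44 kΩ.
The fractional drop is R_th/(R_th + R_L); requiring this ≤ 0.0400 gives R_L ≥ R_th(1/0.0400 − 1) = 17.44 × 24.00 = 419 kΩ.

R_L(min) ≈ 419 kΩ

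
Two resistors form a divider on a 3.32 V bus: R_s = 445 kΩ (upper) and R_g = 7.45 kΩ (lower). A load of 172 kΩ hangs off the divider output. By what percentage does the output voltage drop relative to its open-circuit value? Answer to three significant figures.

The divider's output (Thévenin) resistance is R_s‖R_g = 7.327 kΩ.
Fractional drop under load = R_th/(R_th + R_L) = 7.327 / (7.327 + 172) = 0.04086.
So the output falls by 4.09 %.

4.09 %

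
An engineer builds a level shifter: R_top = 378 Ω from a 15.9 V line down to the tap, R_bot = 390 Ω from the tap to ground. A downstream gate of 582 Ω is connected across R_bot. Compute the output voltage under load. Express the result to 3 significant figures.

V_out ≈ 6.07 V

The load sits in parallel with R_bot: R_bot‖R_L = (390 × 582) / (390 + 582) = 233.5 Ω.
V_out = 15.9 × 233.5 / (378 + 233.5) = 15.9 × 233.5/611.5 = 6.07 V.
(Unloaded it would have been 8.07 V.)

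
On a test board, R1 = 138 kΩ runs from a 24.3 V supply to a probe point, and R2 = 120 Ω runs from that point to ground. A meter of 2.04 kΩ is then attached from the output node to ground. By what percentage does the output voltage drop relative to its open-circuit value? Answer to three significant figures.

The divider's output (Thévenin) resistance is R1‖R2 = 119.9 Ω.
Fractional drop under load = R_th/(R_th + R_L) = 119.9 / (119.9 + 2040) = 0.05551.
So the output falls by 5.55 %.

5.55 %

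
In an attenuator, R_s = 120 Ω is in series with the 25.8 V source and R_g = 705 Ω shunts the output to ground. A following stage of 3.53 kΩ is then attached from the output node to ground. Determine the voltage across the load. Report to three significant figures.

V_out ≈ 21.4 V

The load sits in parallel with R_g: R_g‖R_L = (705 × 3530) / (705 + 3530) = 587.6 Ω.
V_out = 25.8 × 587.6 / (120 + 587.6) = 25.8 × 587.6/707.6 = 21.4 V.
(Unloaded it would have been 22.0 V.)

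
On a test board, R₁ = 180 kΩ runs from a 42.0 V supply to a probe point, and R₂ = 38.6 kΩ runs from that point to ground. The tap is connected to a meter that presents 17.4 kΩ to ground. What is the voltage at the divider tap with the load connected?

V_out ≈ 2.62 V

The load sits in parallel with R₂: R₂‖R_L = (38.6 × 17.4) / (38.6 + 17.4) = 11.99 kΩ.
V_out = 42.0 × 11.99 / (180 + 11.99) = 42.0 × 11.99/192.0 = 2.62 V.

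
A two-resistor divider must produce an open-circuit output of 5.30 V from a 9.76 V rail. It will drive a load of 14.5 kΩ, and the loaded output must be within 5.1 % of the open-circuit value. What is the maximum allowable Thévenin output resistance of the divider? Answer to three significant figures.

Loading drop = R_th/(R_th + R_L) ≤ 0.0510, so R_th ≤ R_L · ε/(1−ε) = 14.5 kΩ × 0.0510/0.9490 = 779 Ω.

R_th ≤ 779 Ω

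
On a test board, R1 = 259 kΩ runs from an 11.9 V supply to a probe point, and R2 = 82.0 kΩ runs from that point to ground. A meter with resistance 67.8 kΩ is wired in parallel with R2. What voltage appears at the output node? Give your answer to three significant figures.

The load sits in parallel with R2: R2‖R_L = (82.0 × 67.8) / (82.0 + 67.8) = 37.11 kΩ.
V_out = 11.9 × 37.11 / (259 + 37.11) = 11.9 × 37.11/296.1 = 1.49 V.

V_out ≈ 1.49 V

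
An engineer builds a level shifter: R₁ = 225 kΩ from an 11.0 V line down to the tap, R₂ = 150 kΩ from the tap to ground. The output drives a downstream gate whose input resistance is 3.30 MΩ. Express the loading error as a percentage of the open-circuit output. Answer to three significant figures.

2.65 %

The divider's output (Thévenin) resistance is R₁‖R₂ = 90.00 kΩ.
Fractional drop under load = R_th/(R_th + R_L) = 90.00 / (90.00 + 3300) = 0.02655.
So the output falls by 2.65 %.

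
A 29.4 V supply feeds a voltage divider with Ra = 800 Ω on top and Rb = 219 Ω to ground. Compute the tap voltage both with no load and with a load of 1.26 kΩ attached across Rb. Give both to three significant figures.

Open-circuit: V = 29.4 × 219/(800 + 219) = 6.32 V.
With the load, Rb becomes Rb‖R_L = 186.6 Ω, so V = 29.4 × 186.6/986.6 = 5.56 V.

Unloaded: 6.32 V; loaded: 5.56 V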